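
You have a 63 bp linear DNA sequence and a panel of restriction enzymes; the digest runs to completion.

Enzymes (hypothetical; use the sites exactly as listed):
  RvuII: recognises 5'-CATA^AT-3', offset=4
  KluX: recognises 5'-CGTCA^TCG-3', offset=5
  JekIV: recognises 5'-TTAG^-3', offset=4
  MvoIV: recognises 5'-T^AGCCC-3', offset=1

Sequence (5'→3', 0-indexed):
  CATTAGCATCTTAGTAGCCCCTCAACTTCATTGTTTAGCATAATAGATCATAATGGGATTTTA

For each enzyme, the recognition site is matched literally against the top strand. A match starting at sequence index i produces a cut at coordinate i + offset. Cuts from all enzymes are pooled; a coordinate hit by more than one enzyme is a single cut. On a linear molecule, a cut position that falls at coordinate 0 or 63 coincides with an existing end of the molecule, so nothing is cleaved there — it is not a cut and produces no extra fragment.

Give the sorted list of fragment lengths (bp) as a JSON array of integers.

Per-enzyme occurrences:
  RvuII (CATAAT, off=4): starts [38, 48] → cuts [42, 52]
  KluX (CGTCATCG, off=5): no sites
  JekIV (TTAG, off=4): starts [2, 10, 34] → cuts [6, 14, 38]
  MvoIV (TAGCCC, off=1): starts [14] → cuts [15]

Pooled cuts: [6, 14, 15, 38, 42, 52]

Fragments:
  [0,6): 6 bp
  [6,14): 8 bp
  [14,15): 1 bp
  [15,38): 23 bp
  [38,42): 4 bp
  [42,52): 10 bp
  [52,63): 11 bp

[1,4,6,8,10,11,23]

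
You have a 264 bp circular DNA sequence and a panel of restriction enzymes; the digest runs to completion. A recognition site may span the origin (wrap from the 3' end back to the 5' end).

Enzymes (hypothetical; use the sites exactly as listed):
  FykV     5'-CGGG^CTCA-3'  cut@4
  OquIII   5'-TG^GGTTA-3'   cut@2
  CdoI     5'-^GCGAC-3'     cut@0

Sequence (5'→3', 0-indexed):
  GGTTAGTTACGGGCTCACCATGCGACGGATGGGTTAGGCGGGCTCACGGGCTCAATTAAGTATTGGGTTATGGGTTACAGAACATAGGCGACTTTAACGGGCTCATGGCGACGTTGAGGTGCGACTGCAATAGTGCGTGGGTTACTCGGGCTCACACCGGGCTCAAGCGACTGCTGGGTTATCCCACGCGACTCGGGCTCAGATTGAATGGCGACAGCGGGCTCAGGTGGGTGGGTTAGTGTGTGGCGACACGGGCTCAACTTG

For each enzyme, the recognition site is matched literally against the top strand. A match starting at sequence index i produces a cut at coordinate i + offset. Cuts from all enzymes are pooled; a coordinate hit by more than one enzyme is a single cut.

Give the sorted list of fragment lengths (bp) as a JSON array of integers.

[5,6,7,8,8,9,10,10,10,10,11,11,11,11,11,12,12,13,13,13,14,15,15,19]

Per-enzyme occurrences:
  FykV CGGGCTCA/4: at [9, 38, 46, 97, 146, 157, 193, 217, 251] ⇒ [13, 42, 50, 101, 150, 161, 197, 221, 255]
  OquIII TGGGTTA/2: at [29, 63, 70, 137, 174, 231, 262] ⇒ [0, 31, 65, 72, 139, 176, 233]
  CdoI GCGAC/0: at [21, 87, 107, 120, 166, 187, 210, 245] ⇒ [21, 87, 107, 120, 166, 187, 210, 245]

Pooled cuts: [0, 13, 21, 31, 42, 50, 65, 72, 87, 101, 107, 120, 139, 150, 161, 166, 176, 187, 197, 210, 221, 233, 245, 255]

Fragments:
  0→13: 13 bp
  13→21: 8 bp
  21→31: 10 bp
  31→42: 11 bp
  42→50: 8 bp
  50→65: 15 bp
  65→72: 7 bp
  72→87: 15 bp
  87→101: 14 bp
  101→107: 6 bp
  107→120: 13 bp
  120→139: 19 bp
  139→150: 11 bp
  150→161: 11 bp
  161→166: 5 bp
  166→176: 10 bp
  176→187: 11 bp
  187→197: 10 bp
  197→210: 13 bp
  210→221: 11 bp
  221→233: 12 bp
  233→245: 12 bp
  245→255: 10 bp
  255→0 (wrap): 264-255+0 = 9 bp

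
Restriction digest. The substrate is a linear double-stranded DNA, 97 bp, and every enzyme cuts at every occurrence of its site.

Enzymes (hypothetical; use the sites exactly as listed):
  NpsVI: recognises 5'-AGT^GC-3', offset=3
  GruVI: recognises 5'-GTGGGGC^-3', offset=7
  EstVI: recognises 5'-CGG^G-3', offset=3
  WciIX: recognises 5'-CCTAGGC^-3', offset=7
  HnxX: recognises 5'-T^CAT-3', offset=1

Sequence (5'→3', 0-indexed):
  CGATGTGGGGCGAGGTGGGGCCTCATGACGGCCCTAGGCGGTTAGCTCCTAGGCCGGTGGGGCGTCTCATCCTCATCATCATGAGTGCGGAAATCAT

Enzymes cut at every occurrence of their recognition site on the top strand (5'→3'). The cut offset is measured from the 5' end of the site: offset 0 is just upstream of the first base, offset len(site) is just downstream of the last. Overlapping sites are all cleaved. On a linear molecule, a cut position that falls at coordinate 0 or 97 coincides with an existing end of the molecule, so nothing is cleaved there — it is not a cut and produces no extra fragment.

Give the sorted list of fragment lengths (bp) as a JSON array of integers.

[2,3,3,3,4,6,7,8,9,10,11,15,16]

Per-enzyme occurrences:
  NpsVI AGTGC/3: at [83] ⇒ [86]
  GruVI GTGGGGC/7: at [4, 14, 56] ⇒ [11, 21, 63]
  EstVI (CGGG, off=3): no sites
  WciIX CCTAGGC/7: at [32, 47] ⇒ [39, 54]
  HnxX TCAT/1: at [22, 66, 72, 75, 78, 93] ⇒ [23, 67, 73, 76, 79, 94]

All cut coordinates (distinct, sorted): [11, 21, 23, 39, 54, 63, 67, 73, 76, 79, 86, 94]

Fragments:
  [0,11): 11 bp
  [11,21): 10 bp
  [21,23): 2 bp
  [23,39): 16 bp
  [39,54): 15 bp
  [54,63): 9 bp
  [63,67): 4 bp
  [67,73): 6 bp
  [73,76): 3 bp
  [76,79): 3 bp
  [79,86): 7 bp
  [86,94): 8 bp
  [94,97): 3 bp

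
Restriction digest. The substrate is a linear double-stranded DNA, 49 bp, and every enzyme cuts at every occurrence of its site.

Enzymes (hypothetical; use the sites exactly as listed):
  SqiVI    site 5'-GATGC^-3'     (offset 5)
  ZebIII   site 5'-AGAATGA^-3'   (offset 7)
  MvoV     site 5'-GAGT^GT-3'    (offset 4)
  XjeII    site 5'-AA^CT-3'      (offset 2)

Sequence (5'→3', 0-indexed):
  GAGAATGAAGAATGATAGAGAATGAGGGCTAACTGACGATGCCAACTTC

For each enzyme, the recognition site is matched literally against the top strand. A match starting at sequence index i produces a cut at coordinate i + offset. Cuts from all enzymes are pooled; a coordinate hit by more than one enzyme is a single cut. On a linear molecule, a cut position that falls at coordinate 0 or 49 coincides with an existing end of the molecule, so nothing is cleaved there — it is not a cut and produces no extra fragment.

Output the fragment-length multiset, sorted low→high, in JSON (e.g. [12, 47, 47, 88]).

[3,4,7,7,8,10,10]

Per-enzyme occurrences:
  SqiVI (GATGC, off=5): starts [37] → cuts [42]
  ZebIII (AGAATGA, off=7): starts [1, 8, 18] → cuts [8, 15, 25]
  MvoV (GAGTGT, off=4): no sites
  XjeII (AACT, off=2): starts [30, 43] → cuts [32, 45]

All cut coordinates (distinct, sorted): [8, 15, 25, 32, 42, 45]

Fragment lengths:
  [0,8): 8 bp
  [8,15): 7 bp
  [15,25): 10 bp
  [25,32): 7 bp
  [32,42): 10 bp
  [42,45): 3 bp
  [45,49): 4 bp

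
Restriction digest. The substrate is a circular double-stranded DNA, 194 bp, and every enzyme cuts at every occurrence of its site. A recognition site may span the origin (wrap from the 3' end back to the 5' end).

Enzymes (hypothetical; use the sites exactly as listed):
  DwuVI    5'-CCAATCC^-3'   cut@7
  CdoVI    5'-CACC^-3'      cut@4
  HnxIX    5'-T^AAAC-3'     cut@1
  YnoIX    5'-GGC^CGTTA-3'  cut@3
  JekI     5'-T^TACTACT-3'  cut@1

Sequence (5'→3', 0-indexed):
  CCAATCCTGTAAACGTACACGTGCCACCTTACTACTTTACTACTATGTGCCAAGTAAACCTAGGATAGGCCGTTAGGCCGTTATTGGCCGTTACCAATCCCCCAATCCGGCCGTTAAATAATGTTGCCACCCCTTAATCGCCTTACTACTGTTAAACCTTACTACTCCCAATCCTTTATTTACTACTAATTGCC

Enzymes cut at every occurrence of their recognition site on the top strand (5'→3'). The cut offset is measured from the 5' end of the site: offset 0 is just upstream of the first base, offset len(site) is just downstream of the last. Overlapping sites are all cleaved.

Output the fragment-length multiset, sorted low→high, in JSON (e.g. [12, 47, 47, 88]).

Scan for sites:
  DwuVI (CCAATCC, off=7): starts [0, 93, 101, 167] → cuts [7, 100, 108, 174]
  CdoVI (CACC, off=4): starts [24, 127] → cuts [28, 131]
  HnxIX (TAAAC, off=1): starts [9, 54, 152] → cuts [10, 55, 153]
  YnoIX (GGCCGTTA, off=3): starts [67, 75, 85, 108] → cuts [70, 78, 88, 111]
  JekI (TTACTACT, off=1): starts [28, 36, 142, 158, 179] → cuts [29, 37, 143, 159, 180]

Pooled cuts: [7, 10, 28, 29, 37, 55, 70, 78, 88, 100, 108, 111, 131, 143, 153, 159, 174, 180]

Fragments:
  7→10: 3 bp
  10→28: 18 bp
  28→29: 1 bp
  29→37: 8 bp
  37→55: 18 bp
  55→70: 15 bp
  70→78: 8 bp
  78→88: 10 bp
  88→100: 12 bp
  100→108: 8 bp
  108→111: 3 bp
  111→131: 20 bp
  131→143: 12 bp
  143→153: 10 bp
  153→159: 6 bp
  159→174: 15 bp
  174→180: 6 bp
  180→7 (wrap): 194-180+7 = 21 bp

[1,3,3,6,6,8,8,8,10,10,12,12,15,15,18,18,20,21]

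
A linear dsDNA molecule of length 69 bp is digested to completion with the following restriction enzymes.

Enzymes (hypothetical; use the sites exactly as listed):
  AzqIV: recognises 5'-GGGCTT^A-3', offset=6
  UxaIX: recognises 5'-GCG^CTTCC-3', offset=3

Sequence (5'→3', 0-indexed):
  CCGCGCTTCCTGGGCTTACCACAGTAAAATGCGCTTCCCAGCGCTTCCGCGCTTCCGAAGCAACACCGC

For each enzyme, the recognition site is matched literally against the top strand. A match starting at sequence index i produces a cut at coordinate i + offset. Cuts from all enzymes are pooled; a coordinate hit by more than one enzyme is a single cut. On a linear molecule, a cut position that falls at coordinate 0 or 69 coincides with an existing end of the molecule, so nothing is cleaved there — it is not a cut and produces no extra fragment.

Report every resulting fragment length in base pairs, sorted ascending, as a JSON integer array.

Scan for sites:
  AzqIV GGGCTTA/6: at [11] ⇒ [17]
  UxaIX GCGCTTCC/3: at [2, 30, 40, 48] ⇒ [5, 33, 43, 51]

All cut coordinates (distinct, sorted): [5, 17, 33, 43, 51]

Fragment lengths:
  [0,5): 5 bp
  [5,17): 12 bp
  [17,33): 16 bp
  [33,43): 10 bp
  [43,51): 8 bp
  [51,69): 18 bp

[5,8,10,12,16,18]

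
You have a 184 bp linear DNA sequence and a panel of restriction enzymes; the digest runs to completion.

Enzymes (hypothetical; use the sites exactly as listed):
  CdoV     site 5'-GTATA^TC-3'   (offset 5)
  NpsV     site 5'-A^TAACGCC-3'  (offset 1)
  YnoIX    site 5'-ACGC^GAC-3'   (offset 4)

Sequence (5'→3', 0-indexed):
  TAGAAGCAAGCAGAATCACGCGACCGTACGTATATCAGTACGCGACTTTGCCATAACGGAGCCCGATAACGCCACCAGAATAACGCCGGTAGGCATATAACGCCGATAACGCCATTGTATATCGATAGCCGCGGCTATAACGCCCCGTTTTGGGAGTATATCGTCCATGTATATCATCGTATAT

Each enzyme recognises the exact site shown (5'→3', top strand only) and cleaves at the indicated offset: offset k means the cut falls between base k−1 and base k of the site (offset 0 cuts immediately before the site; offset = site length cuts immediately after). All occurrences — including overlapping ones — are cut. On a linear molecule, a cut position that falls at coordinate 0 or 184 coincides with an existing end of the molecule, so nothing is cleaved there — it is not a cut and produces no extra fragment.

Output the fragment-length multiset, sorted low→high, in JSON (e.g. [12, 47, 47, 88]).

[9,9,11,13,13,14,15,16,17,21,23,23]

Scan for sites:
  CdoV (GTATATC, off=5): starts [29, 116, 155, 168] → cuts [34, 121, 160, 173]
  NpsV (ATAACGCC, off=1): starts [65, 79, 96, 105, 136] → cuts [66, 80, 97, 106, 137]
  YnoIX (ACGCGAC, off=4): starts [17, 39] → cuts [21, 43]

Pooled cuts: [21, 34, 43, 66, 80, 97, 106, 121, 137, 160, 173]

Fragments:
  [0,21): 21 bp
  [21,34): 13 bp
  [34,43): 9 bp
  [43,66): 23 bp
  [66,80): 14 bp
  [80,97): 17 bp
  [97,106): 9 bp
  [106,121): 15 bp
  [121,137): 16 bp
  [137,160): 23 bp
  [160,173): 13 bp
  [173,184): 11 bp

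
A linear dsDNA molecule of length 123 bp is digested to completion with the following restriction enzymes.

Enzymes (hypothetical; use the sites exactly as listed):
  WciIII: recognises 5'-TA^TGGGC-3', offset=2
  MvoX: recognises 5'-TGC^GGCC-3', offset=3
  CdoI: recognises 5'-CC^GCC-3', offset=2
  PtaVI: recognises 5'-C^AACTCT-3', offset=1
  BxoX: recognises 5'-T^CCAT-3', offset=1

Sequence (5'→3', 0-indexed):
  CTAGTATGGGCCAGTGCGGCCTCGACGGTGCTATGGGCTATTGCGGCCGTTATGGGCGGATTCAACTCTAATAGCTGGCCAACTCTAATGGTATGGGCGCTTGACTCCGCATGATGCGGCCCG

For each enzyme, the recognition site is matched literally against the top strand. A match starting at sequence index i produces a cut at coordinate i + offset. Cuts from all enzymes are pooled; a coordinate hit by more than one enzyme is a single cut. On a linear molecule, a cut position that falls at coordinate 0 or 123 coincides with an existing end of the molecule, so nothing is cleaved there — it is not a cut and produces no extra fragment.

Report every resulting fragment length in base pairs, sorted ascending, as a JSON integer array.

[6,6,8,11,11,11,13,16,17,24]

Per-enzyme occurrences:
  WciIII (TATGGGC, off=2): starts [4, 31, 50, 91] → cuts [6, 33, 52, 93]
  MvoX (TGCGGCC, off=3): starts [14, 41, 114] → cuts [17, 44, 117]
  CdoI (CCGCC, off=2): no sites
  PtaVI (CAACTCT, off=1): starts [62, 79] → cuts [63, 80]
  BxoX (TCCAT, off=1): no sites

All cut coordinates (distinct, sorted): [6, 17, 33, 44, 52, 63, 80, 93, 117]

Fragment lengths:
  [0,6): 6 bp
  [6,17): 11 bp
  [17,33): 16 bp
  [33,44): 11 bp
  [44,52): 8 bp
  [52,63): 11 bp
  [63,80): 17 bp
  [80,93): 13 bp
  [93,117): 24 bp
  [117,123): 6 bp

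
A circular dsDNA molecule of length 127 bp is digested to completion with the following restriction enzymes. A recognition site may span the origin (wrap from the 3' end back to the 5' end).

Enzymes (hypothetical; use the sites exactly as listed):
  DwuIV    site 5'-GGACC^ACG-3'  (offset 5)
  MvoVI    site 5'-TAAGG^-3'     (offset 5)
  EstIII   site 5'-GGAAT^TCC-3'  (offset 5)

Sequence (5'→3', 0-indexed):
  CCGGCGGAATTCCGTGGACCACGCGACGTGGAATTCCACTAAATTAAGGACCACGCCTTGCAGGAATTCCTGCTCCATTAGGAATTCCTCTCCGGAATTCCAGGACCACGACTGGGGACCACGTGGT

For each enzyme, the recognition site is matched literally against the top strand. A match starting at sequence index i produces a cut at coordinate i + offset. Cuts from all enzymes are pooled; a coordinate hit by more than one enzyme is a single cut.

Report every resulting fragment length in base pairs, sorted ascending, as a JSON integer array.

[3,9,10,13,13,14,15,15,17,18]

Scan for sites:
  DwuIV GGACCACG/5: at [15, 47, 102, 115] ⇒ [20, 52, 107, 120]
  MvoVI TAAGG/5: at [44] ⇒ [49]
  EstIII GGAATTCC/5: at [5, 29, 62, 80, 93] ⇒ [10, 34, 67, 85, 98]

Pooled cuts: [10, 20, 34, 49, 52, 67, 85, 98, 107, 120]

Fragment lengths:
  10→20: 10 bp
  20→34: 14 bp
  34→49: 15 bp
  49→52: 3 bp
  52→67: 15 bp
  67→85: 18 bp
  85→98: 13 bp
  98→107: 9 bp
  107→120: 13 bp
  120→10 (wrap): 127-120+10 = 17 bp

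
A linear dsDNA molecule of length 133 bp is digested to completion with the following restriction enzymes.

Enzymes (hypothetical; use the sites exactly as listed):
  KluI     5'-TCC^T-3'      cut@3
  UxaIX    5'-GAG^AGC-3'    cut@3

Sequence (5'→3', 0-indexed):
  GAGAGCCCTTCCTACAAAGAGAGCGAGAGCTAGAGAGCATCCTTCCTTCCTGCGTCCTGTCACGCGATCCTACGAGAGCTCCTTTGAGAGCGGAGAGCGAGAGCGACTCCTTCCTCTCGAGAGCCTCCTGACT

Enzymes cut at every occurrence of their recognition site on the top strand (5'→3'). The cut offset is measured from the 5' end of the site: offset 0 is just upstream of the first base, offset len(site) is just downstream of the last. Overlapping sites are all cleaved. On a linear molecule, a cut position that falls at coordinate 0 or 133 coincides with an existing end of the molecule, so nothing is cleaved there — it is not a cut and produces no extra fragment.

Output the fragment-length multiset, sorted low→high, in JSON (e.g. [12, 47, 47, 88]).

Site scan:
  KluI TCCT/3: at [9, 39, 43, 47, 54, 67, 79, 107, 111, 125] ⇒ [12, 42, 46, 50, 57, 70, 82, 110, 114, 128]
  UxaIX GAGAGC/3: at [0, 18, 24, 32, 73, 85, 92, 98, 118] ⇒ [3, 21, 27, 35, 76, 88, 95, 101, 121]

All cut coordinates (distinct, sorted): [3, 12, 21, 27, 35, 42, 46, 50, 57, 70, 76, 82, 88, 95, 101, 110, 114, 121, 128]

Fragment lengths:
  [0,3): 3 bp
  [3,12): 9 bp
  [12,21): 9 bp
  [21,27): 6 bp
  [27,35): 8 bp
  [35,42): 7 bp
  [42,46): 4 bp
  [46,50): 4 bp
  [50,57): 7 bp
  [57,70): 13 bp
  [70,76): 6 bp
  [76,82): 6 bp
  [82,88): 6 bp
  [88,95): 7 bp
  [95,101): 6 bp
  [101,110): 9 bp
  [110,114): 4 bp
  [114,121): 7 bp
  [121,128): 7 bp
  [128,133): 5 bp

[3,4,4,4,5,6,6,6,6,6,7,7,7,7,7,8,9,9,9,13]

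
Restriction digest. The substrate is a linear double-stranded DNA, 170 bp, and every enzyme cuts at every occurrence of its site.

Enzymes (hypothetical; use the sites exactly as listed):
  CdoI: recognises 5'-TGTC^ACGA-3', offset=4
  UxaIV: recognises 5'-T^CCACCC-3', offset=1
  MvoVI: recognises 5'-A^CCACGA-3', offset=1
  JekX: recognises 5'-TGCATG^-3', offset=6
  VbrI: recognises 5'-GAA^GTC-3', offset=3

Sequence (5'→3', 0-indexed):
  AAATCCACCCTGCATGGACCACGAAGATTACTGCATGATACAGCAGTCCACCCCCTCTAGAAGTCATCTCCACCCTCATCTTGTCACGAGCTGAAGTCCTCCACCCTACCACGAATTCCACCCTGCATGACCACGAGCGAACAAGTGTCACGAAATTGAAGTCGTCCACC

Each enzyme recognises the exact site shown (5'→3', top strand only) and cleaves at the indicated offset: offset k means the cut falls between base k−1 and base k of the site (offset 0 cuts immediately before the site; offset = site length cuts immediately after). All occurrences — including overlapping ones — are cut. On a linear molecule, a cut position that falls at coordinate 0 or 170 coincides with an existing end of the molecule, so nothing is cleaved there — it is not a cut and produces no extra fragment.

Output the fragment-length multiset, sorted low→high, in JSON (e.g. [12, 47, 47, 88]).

Site scan:
  CdoI TGTCACGA/4: at [81, 145] ⇒ [85, 149]
  UxaIV TCCACCC/1: at [3, 46, 68, 99, 116] ⇒ [4, 47, 69, 100, 117]
  MvoVI ACCACGA/1: at [17, 107, 129] ⇒ [18, 108, 130]
  JekX TGCATG/6: at [10, 31, 123] ⇒ [16, 37, 129]
  VbrI GAAGTC/3: at [59, 92, 157] ⇒ [62, 95, 160]

Pooled cuts: [4, 16, 18, 37, 47, 62, 69, 85, 95, 100, 108, 117, 129, 130, 149, 160]

Fragments:
  [0,4): 4 bp
  [4,16): 12 bp
  [16,18): 2 bp
  [18,37): 19 bp
  [37,47): 10 bp
  [47,62): 15 bp
  [62,69): 7 bp
  [69,85): 16 bp
  [85,95): 10 bp
  [95,100): 5 bp
  [100,108): 8 bp
  [108,117): 9 bp
  [117,129): 12 bp
  [129,130): 1 bp
  [130,149): 19 bp
  [149,160): 11 bp
  [160,170): 10 bp

[1,2,4,5,7,8,9,10,10,10,11,12,12,15,16,19,19]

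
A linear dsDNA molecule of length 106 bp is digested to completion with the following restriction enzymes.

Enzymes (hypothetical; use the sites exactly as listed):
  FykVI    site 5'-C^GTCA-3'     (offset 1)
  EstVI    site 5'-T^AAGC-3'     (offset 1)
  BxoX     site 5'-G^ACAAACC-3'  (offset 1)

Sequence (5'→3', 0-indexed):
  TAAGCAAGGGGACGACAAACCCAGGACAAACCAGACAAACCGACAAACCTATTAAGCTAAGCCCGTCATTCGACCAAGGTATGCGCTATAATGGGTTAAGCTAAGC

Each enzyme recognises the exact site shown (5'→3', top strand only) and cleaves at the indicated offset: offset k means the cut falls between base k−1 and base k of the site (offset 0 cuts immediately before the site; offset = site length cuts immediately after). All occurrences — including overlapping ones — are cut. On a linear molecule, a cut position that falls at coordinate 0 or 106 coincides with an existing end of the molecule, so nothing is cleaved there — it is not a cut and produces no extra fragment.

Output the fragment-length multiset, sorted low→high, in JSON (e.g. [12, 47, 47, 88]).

Per-enzyme occurrences:
  FykVI CGTCA/1: at [63] ⇒ [64]
  EstVI TAAGC/1: at [0, 52, 57, 96, 101] ⇒ [1, 53, 58, 97, 102]
  BxoX GACAAACC/1: at [13, 24, 33, 41] ⇒ [14, 25, 34, 42]

All cut coordinates (distinct, sorted): [1, 14, 25, 34, 42, 53, 58, 64, 97, 102]

Fragment lengths:
  [0,1): 1 bp
  [1,14): 13 bp
  [14,25): 11 bp
  [25,34): 9 bp
  [34,42): 8 bp
  [42,53): 11 bp
  [53,58): 5 bp
  [58,64): 6 bp
  [64,97): 33 bp
  [97,102): 5 bp
  [102,106): 4 bp

[1,4,5,5,6,8,9,11,11,13,33]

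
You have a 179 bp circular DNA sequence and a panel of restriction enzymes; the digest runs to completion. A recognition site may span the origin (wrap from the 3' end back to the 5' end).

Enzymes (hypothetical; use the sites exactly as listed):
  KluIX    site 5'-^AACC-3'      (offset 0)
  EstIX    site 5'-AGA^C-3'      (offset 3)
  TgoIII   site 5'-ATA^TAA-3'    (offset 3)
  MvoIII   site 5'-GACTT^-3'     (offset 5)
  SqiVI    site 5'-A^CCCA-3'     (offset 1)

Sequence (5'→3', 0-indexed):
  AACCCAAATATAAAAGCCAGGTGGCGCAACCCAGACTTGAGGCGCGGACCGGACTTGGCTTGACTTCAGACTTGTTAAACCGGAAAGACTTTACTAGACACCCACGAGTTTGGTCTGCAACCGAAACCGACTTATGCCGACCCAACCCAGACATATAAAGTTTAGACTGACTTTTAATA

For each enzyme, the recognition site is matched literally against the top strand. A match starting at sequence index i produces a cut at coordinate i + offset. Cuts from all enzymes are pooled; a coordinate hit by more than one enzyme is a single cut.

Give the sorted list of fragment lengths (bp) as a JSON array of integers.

Per-enzyme occurrences:
  KluIX (AACC, off=0): starts [0, 27, 77, 118, 124, 143] → cuts [0, 27, 77, 118, 124, 143]
  EstIX (AGAC, off=3): starts [32, 67, 85, 95, 148, 163] → cuts [35, 70, 88, 98, 151, 166]
  TgoIII (ATATAA, off=3): starts [7, 152] → cuts [10, 155]
  MvoIII (GACTT, off=5): starts [33, 51, 61, 68, 86, 128, 168] → cuts [38, 56, 66, 73, 91, 133, 173]
  SqiVI (ACCCA, off=1): starts [1, 28, 99, 139, 144] → cuts [2, 29, 100, 140, 145]

Pooled cuts: [0, 2, 10, 27, 29, 35, 38, 56, 66, 70, 73, 77, 88, 91, 98, 100, 118, 124, 133, 140, 143, 145, 151, 155, 166, 173]

Fragments:
  0→2: 2 bp
  2→10: 8 bp
  10→27: 17 bp
  27→29: 2 bp
  29→35: 6 bp
  35→38: 3 bp
  38→56: 18 bp
  56→66: 10 bp
  66→70: 4 bp
  70→73: 3 bp
  73→77: 4 bp
  77→88: 11 bp
  88→91: 3 bp
  91→98: 7 bp
  98→100: 2 bp
  100→118: 18 bp
  118→124: 6 bp
  124→133: 9 bp
  133→140: 7 bp
  140→143: 3 bp
  143→145: 2 bp
  145→151: 6 bp
  151→155: 4 bp
  155→166: 11 bp
  166→173: 7 bp
  173→0 (wrap): 179-173+0 = 6 bp

[2,2,2,2,3,3,3,3,4,4,4,6,6,6,6,7,7,7,8,9,10,11,11,17,18,18]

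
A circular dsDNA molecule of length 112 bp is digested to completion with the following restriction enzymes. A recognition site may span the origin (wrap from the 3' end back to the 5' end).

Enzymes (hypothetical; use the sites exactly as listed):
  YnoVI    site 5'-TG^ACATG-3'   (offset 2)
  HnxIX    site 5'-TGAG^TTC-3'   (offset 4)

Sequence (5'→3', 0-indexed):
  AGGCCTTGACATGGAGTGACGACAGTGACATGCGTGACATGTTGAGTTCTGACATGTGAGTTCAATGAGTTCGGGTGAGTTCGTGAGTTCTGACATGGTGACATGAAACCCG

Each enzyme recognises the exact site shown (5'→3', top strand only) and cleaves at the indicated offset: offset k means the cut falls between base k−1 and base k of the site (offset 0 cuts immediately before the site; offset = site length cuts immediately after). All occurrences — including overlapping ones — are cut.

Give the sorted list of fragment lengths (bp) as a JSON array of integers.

[5,5,8,8,9,9,9,10,10,19,20]

Site scan:
  YnoVI TGACATG/2: at [6, 25, 34, 49, 90, 98] ⇒ [8, 27, 36, 51, 92, 100]
  HnxIX TGAGTTC/4: at [42, 56, 65, 75, 83] ⇒ [46, 60, 69, 79, 87]

All cut coordinates (distinct, sorted): [8, 27, 36, 46, 51, 60, 69, 79, 87, 92, 100]

Fragments:
  8→27: 19 bp
  27→36: 9 bp
  36→46: 10 bp
  46→51: 5 bp
  51→60: 9 bp
  60→69: 9 bp
  69→79: 10 bp
  79→87: 8 bp
  87→92: 5 bp
  92→100: 8 bp
  100→8 (wrap): 112-100+8 = 20 bp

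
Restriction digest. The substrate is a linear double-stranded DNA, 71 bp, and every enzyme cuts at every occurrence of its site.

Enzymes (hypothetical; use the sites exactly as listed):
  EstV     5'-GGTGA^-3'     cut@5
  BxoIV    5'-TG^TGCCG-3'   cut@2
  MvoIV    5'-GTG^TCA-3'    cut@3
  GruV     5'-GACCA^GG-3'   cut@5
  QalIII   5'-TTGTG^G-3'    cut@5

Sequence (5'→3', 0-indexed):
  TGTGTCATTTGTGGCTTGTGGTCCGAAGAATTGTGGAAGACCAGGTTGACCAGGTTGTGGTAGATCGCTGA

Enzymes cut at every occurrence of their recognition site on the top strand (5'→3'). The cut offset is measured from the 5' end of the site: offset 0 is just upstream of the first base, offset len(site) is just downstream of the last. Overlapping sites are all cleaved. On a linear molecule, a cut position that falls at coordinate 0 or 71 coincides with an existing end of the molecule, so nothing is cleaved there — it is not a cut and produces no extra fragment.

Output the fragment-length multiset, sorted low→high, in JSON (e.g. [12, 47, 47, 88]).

[4,7,7,8,9,9,12,15]

Scan for sites:
  EstV (GGTGA, off=5): no sites
  BxoIV (TGTGCCG, off=2): no sites
  MvoIV GTGTCA/3: at [1] ⇒ [4]
  GruV GACCAGG/5: at [38, 47] ⇒ [43, 52]
  QalIII TTGTGG/5: at [8, 15, 30, 54] ⇒ [13, 20, 35, 59]

All cut coordinates (distinct, sorted): [4, 13, 20, 35, 43, 52, 59]

Fragments:
  [0,4): 4 bp
  [4,13): 9 bp
  [13,20): 7 bp
  [20,35): 15 bp
  [35,43): 8 bp
  [43,52): 9 bp
  [52,59): 7 bp
  [59,71): 12 bp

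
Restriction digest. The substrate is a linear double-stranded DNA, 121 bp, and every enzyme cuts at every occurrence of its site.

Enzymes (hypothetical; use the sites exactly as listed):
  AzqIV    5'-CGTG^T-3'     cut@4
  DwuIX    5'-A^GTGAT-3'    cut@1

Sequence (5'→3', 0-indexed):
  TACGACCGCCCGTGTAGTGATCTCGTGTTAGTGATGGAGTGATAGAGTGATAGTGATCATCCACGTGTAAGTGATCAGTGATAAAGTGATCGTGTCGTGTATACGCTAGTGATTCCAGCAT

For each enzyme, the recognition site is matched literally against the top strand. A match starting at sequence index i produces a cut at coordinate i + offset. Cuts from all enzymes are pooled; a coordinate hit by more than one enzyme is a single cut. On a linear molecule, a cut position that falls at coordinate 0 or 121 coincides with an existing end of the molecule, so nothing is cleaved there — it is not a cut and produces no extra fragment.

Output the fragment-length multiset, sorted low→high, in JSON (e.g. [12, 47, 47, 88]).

[2,3,3,5,6,7,8,8,8,9,9,11,13,14,15]

Per-enzyme occurrences:
  AzqIV (CGTGT, off=4): starts [10, 23, 63, 90, 95] → cuts [14, 27, 67, 94, 99]
  DwuIX (AGTGAT, off=1): starts [15, 29, 37, 45, 51, 69, 76, 84, 107] → cuts [16, 30, 38, 46, 52, 70, 77, 85, 108]

All cut coordinates (distinct, sorted): [14, 16, 27, 30, 38, 46, 52, 67, 70, 77, 85, 94, 99, 108]

Fragment lengths:
  [0,14): 14 bp
  [14,16): 2 bp
  [16,27): 11 bp
  [27,30): 3 bp
  [30,38): 8 bp
  [38,46): 8 bp
  [46,52): 6 bp
  [52,67): 15 bp
  [67,70): 3 bp
  [70,77): 7 bp
  [77,85): 8 bp
  [85,94): 9 bp
  [94,99): 5 bp
  [99,108): 9 bp
  [108,121): 13 bp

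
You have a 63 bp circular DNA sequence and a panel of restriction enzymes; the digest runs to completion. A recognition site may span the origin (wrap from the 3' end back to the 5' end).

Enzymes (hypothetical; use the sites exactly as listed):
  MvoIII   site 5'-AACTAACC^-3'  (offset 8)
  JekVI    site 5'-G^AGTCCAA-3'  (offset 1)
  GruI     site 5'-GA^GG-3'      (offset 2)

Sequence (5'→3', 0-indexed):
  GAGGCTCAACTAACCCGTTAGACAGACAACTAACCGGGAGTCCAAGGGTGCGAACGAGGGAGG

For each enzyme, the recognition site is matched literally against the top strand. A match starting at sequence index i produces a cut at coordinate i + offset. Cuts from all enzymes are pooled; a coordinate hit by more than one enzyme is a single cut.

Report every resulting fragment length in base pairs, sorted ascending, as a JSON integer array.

[3,4,4,13,19,20]

Per-enzyme occurrences:
  MvoIII (AACTAACC, off=8): starts [7, 27] → cuts [15, 35]
  JekVI (GAGTCCAA, off=1): starts [37] → cuts [38]
  GruI (GAGG, off=2): starts [0, 55, 59] → cuts [2, 57, 61]

Pooled cuts: [2, 15, 35, 38, 57, 61]

Fragment lengths:
  2→15: 13 bp
  15→35: 20 bp
  35→38: 3 bp
  38→57: 19 bp
  57→61: 4 bp
  61→2 (wrap): 63-61+2 = 4 bp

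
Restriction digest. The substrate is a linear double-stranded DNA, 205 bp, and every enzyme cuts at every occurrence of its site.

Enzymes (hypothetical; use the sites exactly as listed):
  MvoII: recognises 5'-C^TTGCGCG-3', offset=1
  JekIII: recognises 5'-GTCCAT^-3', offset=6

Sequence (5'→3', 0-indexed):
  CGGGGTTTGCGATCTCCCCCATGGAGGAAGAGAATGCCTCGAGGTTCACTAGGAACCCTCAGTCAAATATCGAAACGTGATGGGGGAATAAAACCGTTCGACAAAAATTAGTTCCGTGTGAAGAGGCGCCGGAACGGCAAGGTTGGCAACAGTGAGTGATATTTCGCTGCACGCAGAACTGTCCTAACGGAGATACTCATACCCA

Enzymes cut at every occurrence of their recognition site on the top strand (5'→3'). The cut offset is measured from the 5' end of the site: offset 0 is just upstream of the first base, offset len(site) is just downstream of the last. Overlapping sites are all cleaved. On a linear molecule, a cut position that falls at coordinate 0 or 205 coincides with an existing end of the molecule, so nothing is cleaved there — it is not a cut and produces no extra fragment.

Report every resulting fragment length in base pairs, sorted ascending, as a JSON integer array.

Site scan:
  MvoII (CTTGCGCG, off=1): no sites
  JekIII (GTCCAT, off=6): no sites

Pooled cuts: ∅

Fragments:
  no cuts → one linear fragment of 205 bp

[205]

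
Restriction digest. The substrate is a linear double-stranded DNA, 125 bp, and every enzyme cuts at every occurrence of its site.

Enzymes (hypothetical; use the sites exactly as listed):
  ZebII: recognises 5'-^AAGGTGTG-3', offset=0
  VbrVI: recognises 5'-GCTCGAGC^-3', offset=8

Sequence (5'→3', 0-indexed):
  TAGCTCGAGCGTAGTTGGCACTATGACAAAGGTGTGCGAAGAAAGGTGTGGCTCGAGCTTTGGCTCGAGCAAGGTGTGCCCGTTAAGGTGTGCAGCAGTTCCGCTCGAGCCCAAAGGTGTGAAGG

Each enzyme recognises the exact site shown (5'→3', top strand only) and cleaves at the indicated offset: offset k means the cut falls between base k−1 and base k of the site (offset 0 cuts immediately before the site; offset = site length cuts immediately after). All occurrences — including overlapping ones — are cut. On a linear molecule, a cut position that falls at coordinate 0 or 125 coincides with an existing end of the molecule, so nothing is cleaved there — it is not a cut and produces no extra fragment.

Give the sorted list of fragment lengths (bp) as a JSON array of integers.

Per-enzyme occurrences:
  ZebII (AAGGTGTG, off=0): starts [28, 42, 70, 84, 113] → cuts [28, 42, 70, 84, 113]
  VbrVI (GCTCGAGC, off=8): starts [2, 50, 62, 102] → cuts [10, 58, 70, 110]

All cut coordinates (distinct, sorted): [10, 28, 42, 58, 70, 84, 110, 113]

Fragment lengths:
  [0,10): 10 bp
  [10,28): 18 bp
  [28,42): 14 bp
  [42,58): 16 bp
  [58,70): 12 bp
  [70,84): 14 bp
  [84,110): 26 bp
  [110,113): 3 bp
  [113,125): 12 bp

[3,10,12,12,14,14,16,18,26]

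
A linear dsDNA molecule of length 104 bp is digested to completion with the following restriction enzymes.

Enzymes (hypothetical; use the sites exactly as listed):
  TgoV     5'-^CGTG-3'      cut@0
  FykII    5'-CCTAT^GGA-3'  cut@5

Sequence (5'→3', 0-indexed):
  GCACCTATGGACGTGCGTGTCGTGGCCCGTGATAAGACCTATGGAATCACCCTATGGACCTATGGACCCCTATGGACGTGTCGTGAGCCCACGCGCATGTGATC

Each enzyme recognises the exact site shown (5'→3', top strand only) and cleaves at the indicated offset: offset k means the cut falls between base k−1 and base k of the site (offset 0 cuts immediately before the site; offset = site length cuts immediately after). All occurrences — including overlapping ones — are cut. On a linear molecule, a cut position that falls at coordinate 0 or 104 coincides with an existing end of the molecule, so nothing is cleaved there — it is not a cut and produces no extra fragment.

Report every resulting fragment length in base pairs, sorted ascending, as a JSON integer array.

Per-enzyme occurrences:
  TgoV (CGTG, off=0): starts [11, 15, 20, 27, 76, 81] → cuts [11, 15, 20, 27, 76, 81]
  FykII (CCTATGGA, off=5): starts [3, 37, 50, 58, 68] → cuts [8, 42, 55, 63, 73]

Pooled cuts: [8, 11, 15, 20, 27, 42, 55, 63, 73, 76, 81]

Fragment lengths:
  [0,8): 8 bp
  [8,11): 3 bp
  [11,15): 4 bp
  [15,20): 5 bp
  [20,27): 7 bp
  [27,42): 15 bp
  [42,55): 13 bp
  [55,63): 8 bp
  [63,73): 10 bp
  [73,76): 3 bp
  [76,81): 5 bp
  [81,104): 23 bp

[3,3,4,5,5,7,8,8,10,13,15,23]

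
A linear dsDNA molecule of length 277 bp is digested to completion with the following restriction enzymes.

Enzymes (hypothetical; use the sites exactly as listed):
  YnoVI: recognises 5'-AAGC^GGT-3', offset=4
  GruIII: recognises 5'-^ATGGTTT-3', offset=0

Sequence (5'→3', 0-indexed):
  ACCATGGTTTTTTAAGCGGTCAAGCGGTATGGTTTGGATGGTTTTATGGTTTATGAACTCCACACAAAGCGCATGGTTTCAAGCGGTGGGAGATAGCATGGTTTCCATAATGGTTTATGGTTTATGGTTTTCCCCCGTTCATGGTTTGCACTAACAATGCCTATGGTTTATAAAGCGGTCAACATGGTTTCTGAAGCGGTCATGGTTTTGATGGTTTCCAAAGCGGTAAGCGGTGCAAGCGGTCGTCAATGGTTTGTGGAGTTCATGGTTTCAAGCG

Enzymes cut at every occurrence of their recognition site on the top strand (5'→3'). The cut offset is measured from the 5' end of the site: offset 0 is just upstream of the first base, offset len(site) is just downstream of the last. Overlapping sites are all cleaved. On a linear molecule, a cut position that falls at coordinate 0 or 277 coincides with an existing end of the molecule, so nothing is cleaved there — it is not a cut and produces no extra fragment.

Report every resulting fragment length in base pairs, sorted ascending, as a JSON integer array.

Per-enzyme occurrences:
  YnoVI AAGCGGT/4: at [13, 21, 80, 172, 193, 220, 227, 236] ⇒ [17, 25, 84, 176, 197, 224, 231, 240]
  GruIII ATGGTTT/0: at [3, 28, 37, 45, 72, 97, 109, 116, 123, 140, 162, 183, 201, 210, 248, 264] ⇒ [3, 28, 37, 45, 72, 97, 109, 116, 123, 140, 162, 183, 201, 210, 248, 264]

Pooled cuts: [3, 17, 25, 28, 37, 45, 72, 84, 97, 109, 116, 123, 140, 162, 176, 183, 197, 201, 210, 224, 231, 240, 248, 264]

Fragments:
  [0,3): 3 bp
  [3,17): 14 bp
  [17,25): 8 bp
  [25,28): 3 bp
  [28,37): 9 bp
  [37,45): 8 bp
  [45,72): 27 bp
  [72,84): 12 bp
  [84,97): 13 bp
  [97,109): 12 bp
  [109,116): 7 bp
  [116,123): 7 bp
  [123,140): 17 bp
  [140,162): 22 bp
  [162,176): 14 bp
  [176,183): 7 bp
  [183,197): 14 bp
  [197,201): 4 bp
  [201,210): 9 bp
  [210,224): 14 bp
  [224,231): 7 bp
  [231,240): 9 bp
  [240,248): 8 bp
  [248,264): 16 bp
  [264,277): 13 bp

[3,3,4,7,7,7,7,8,8,8,9,9,9,12,12,13,13,14,14,14,14,16,17,22,27]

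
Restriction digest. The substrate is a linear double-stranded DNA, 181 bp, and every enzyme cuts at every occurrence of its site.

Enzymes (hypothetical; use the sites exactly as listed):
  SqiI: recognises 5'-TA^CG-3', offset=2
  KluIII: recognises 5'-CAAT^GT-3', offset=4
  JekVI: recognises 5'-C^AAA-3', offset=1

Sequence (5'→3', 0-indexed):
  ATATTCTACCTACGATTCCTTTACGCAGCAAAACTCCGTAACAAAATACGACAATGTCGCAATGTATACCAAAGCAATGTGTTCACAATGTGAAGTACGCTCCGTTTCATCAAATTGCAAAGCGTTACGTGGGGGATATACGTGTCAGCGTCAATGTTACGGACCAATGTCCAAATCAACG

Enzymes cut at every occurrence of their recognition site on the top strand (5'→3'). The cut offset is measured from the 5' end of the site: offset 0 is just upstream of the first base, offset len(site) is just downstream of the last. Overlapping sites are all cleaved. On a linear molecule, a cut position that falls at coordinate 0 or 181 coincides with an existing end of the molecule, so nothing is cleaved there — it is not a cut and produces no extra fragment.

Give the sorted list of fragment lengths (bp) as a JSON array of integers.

Site scan:
  SqiI (TACG, off=2): starts [10, 21, 46, 95, 125, 138, 157] → cuts [12, 23, 48, 97, 127, 140, 159]
  KluIII (CAATGT, off=4): starts [51, 59, 74, 85, 151, 164] → cuts [55, 63, 78, 89, 155, 168]
  JekVI (CAAA, off=1): starts [28, 41, 69, 110, 117, 171] → cuts [29, 42, 70, 111, 118, 172]

Pooled cuts: [12, 23, 29, 42, 48, 55, 63, 70, 78, 89, 97, 111, 118, 127, 140, 155, 159, 168, 172]

Fragments:
  [0,12): 12 bp
  [12,23): 11 bp
  [23,29): 6 bp
  [29,42): 13 bp
  [42,48): 6 bp
  [48,55): 7 bp
  [55,63): 8 bp
  [63,70): 7 bp
  [70,78): 8 bp
  [78,89): 11 bp
  [89,97): 8 bp
  [97,111): 14 bp
  [111,118): 7 bp
  [118,127): 9 bp
  [127,140): 13 bp
  [140,155): 15 bp
  [155,159): 4 bp
  [159,168): 9 bp
  [168,172): 4 bp
  [172,181): 9 bp

[4,4,6,6,7,7,7,8,8,8,9,9,9,11,11,12,13,13,14,15]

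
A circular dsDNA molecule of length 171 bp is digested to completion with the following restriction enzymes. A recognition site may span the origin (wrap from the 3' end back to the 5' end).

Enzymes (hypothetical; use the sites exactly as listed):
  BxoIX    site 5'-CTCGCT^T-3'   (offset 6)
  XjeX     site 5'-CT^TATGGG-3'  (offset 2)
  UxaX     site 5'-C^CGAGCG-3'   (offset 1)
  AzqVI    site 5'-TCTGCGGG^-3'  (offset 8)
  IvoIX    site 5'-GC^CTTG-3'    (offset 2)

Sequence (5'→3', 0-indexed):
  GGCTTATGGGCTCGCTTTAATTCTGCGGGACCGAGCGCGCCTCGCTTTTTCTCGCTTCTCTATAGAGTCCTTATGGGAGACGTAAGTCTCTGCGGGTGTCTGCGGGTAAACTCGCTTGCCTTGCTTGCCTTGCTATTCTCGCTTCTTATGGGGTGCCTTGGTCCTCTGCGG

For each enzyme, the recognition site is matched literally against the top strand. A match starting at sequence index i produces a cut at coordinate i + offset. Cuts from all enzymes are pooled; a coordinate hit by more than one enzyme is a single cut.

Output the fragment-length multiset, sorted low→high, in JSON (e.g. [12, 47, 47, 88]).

[2,3,3,3,9,10,10,10,10,12,13,15,15,15,16,25]

Per-enzyme occurrences:
  BxoIX CTCGCTT/6: at [10, 40, 50, 110, 137] ⇒ [16, 46, 56, 116, 143]
  XjeX CTTATGGG/2: at [2, 69, 144] ⇒ [4, 71, 146]
  UxaX CCGAGCG/1: at [30] ⇒ [31]
  AzqVI TCTGCGGG/8: at [21, 88, 98, 164] ⇒ [1, 29, 96, 106]
  IvoIX GCCTTG/2: at [117, 126, 154] ⇒ [119, 128, 156]

Pooled cuts: [1, 4, 16, 29, 31, 46, 56, 71, 96, 106, 116, 119, 128, 143, 146, 156]

Fragments:
  1→4: 3 bp
  4→16: 12 bp
  16→29: 13 bp
  29→31: 2 bp
  31→46: 15 bp
  46→56: 10 bp
  56→71: 15 bp
  71→96: 25 bp
  96→106: 10 bp
  106→116: 10 bp
  116→119: 3 bp
  119→128: 9 bp
  128→143: 15 bp
  143→146: 3 bp
  146→156: 10 bp
  156→1 (wrap): 171-156+1 = 16 bp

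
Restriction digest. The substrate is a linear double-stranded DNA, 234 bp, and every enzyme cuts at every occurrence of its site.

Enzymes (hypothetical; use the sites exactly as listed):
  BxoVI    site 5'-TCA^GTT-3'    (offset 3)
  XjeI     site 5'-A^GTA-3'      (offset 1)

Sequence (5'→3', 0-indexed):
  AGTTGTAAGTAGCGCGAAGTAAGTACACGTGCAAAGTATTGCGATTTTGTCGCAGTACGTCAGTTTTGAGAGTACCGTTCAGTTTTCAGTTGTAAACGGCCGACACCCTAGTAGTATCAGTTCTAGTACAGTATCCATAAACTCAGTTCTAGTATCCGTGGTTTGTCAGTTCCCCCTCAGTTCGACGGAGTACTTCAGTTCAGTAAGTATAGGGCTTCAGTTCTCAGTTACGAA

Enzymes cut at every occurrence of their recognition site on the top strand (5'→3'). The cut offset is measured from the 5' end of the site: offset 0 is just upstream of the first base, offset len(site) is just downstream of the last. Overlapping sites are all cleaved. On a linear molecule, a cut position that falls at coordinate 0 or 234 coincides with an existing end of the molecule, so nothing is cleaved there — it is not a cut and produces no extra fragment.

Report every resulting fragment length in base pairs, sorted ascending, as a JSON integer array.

Per-enzyme occurrences:
  BxoVI TCAGTT/3: at [59, 78, 85, 116, 142, 165, 176, 194, 216, 223] ⇒ [62, 81, 88, 119, 145, 168, 179, 197, 219, 226]
  XjeI AGTA/1: at [7, 17, 21, 34, 53, 70, 109, 112, 124, 129, 150, 188, 201, 205] ⇒ [8, 18, 22, 35, 54, 71, 110, 113, 125, 130, 151, 189, 202, 206]

Pooled cuts: [8, 18, 22, 35, 54, 62, 71, 81, 88, 110, 113, 119, 125, 130, 145, 151, 168, 179, 189, 197, 202, 206, 219, 226]

Fragment lengths:
  [0,8): 8 bp
  [8,18): 10 bp
  [18,22): 4 bp
  [22,35): 13 bp
  [35,54): 19 bp
  [54,62): 8 bp
  [62,71): 9 bp
  [71,81): 10 bp
  [81,88): 7 bp
  [88,110): 22 bp
  [110,113): 3 bp
  [113,119): 6 bp
  [119,125): 6 bp
  [125,130): 5 bp
  [130,145): 15 bp
  [145,151): 6 bp
  [151,168): 17 bp
  [168,179): 11 bp
  [179,189): 10 bp
  [189,197): 8 bp
  [197,202): 5 bp
  [202,206): 4 bp
  [206,219): 13 bp
  [219,226): 7 bp
  [226,234): 8 bp

[3,4,4,5,5,6,6,6,7,7,8,8,8,8,9,10,10,10,11,13,13,15,17,19,22]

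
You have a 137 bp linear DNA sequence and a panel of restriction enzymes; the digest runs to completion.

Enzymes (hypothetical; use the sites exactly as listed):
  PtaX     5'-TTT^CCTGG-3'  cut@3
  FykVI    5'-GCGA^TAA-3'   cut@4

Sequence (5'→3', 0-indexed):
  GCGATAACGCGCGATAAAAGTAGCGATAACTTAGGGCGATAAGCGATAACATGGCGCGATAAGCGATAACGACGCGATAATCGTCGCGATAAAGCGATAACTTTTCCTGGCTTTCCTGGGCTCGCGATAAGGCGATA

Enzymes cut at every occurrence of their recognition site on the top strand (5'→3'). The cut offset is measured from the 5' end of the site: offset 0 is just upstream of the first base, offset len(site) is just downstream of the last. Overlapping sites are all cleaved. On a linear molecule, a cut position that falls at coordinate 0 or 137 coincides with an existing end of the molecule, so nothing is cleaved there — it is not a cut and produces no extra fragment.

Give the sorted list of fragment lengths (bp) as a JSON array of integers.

[4,7,7,8,8,9,10,10,11,12,12,13,13,13]

Per-enzyme occurrences:
  PtaX (TTTCCTGG, off=3): starts [102, 111] → cuts [105, 114]
  FykVI (GCGATAA, off=4): starts [0, 10, 22, 35, 42, 55, 62, 73, 85, 93, 123] → cuts [4, 14, 26, 39, 46, 59, 66, 77, 89, 97, 127]

Pooled cuts: [4, 14, 26, 39, 46, 59, 66, 77, 89, 97, 105, 114, 127]

Fragments:
  [0,4): 4 bp
  [4,14): 10 bp
  [14,26): 12 bp
  [26,39): 13 bp
  [39,46): 7 bp
  [46,59): 13 bp
  [59,66): 7 bp
  [66,77): 11 bp
  [77,89): 12 bp
  [89,97): 8 bp
  [97,105): 8 bp
  [105,114): 9 bp
  [114,127): 13 bp
  [127,137): 10 bp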